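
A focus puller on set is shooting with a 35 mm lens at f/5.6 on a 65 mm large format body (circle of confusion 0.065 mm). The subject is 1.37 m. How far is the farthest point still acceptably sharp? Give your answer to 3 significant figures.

2.27 m

Hyperfocal distance H = f²/(N·c) + f = 35²/(5.6 × 0.065) + 35 = 1225/0.364 + 35 ≈ 3400.4 mm ≈ 3.400 m.
Far limit Df = s·(H − f)/(H − s) = 1370 × (3400.4 − 35) / (3400.4 − 1370) = 1370 × 3365.4 / 2030.4 ≈ 2270.8 mm ≈ 2.27 m.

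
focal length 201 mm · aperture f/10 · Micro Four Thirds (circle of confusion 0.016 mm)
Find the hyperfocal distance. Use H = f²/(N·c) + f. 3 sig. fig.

Hyperfocal distance H = f²/(N·c) + f = 201²/(10 × 0.016) + 201 = 40401/0.16 + 201 ≈ 252707.2 mm ≈ 253 m.

253 m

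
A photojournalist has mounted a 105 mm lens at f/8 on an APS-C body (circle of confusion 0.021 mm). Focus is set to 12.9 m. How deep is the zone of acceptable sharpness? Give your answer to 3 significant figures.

Hyperfocal distance H = f²/(N·c) + f = 105²/(8 × 0.021) + 105 = 11025/0.168 + 105 ≈ 65730.0 mm ≈ 65.73 m.
Near limit Dn = s·(H − f)/(H + s − 2f) = 12900 × (65730.0 − 105) / (65730.0 + 12900 − 2 × 105) = 12900 × 65625.0 / 78420.0 ≈ 10795.2 mm.
Far limit Df = s·(H − f)/(H − s) = 12900 × (65730.0 − 105) / (65730.0 − 12900) = 12900 × 65625.0 / 52830.0 ≈ 16024.3 mm.
Depth of field = Df − Dn = 16024.3 − 10795.2 ≈ 5229.1 mm ≈ 5.23 m.

5.23 m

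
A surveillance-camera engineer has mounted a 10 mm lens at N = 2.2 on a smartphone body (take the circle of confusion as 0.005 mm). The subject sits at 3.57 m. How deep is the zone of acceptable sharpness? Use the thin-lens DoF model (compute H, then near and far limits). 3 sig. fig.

3.30 m

Hyperfocal distance H = f²/(N·c) + f = 10²/(2.2 × 0.005) + 10 = 100/0.011 + 10 ≈ 9100.9 mm ≈ 9.101 m.
Near limit Dn = s·(H − f)/(H + s − 2f) = 3570 × (9100.9 − 10) / (9100.9 + 3570 − 2 × 10) = 3570 × 9090.9 / 12650.9 ≈ 2565.4 mm.
Far limit Df = s·(H − f)/(H − s) = 3570 × (9100.9 − 10) / (9100.9 − 3570) = 3570 × 9090.9 / 5530.9 ≈ 5867.9 mm.
Depth of field = Df − Dn = 5867.9 − 2565.4 ≈ 3302.5 mm ≈ 3.30 m.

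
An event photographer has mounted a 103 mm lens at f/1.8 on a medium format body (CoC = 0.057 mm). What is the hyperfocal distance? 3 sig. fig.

Hyperfocal distance H = f²/(N·c) + f = 103²/(1.8 × 0.057) + 103 = 10609/0.1026 + 103 ≈ 103504.6 mm ≈ 104 m.

104 m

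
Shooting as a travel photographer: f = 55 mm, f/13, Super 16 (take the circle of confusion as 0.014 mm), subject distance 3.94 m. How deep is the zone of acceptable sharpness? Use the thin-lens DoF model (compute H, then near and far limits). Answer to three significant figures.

1.95 m

Hyperfocal distance H = f²/(N·c) + f = 55²/(13 × 0.014) + 55 = 3025/0.182 + 55 ≈ 16675.9 mm ≈ 16.68 m.
Near limit Dn = s·(H − f)/(H + s − 2f) = 3940 × (16675.9 − 55) / (16675.9 + 3940 − 2 × 55) = 3940 × 16620.9 / 20505.9 ≈ 3193.5 mm.
Far limit Df = s·(H − f)/(H − s) = 3940 × (16675.9 − 55) / (16675.9 − 3940) = 3940 × 16620.9 / 12735.9 ≈ 5141.9 mm.
Depth of field = Df − Dn = 5141.9 − 3193.5 ≈ 1948.4 mm ≈ 1.95 m.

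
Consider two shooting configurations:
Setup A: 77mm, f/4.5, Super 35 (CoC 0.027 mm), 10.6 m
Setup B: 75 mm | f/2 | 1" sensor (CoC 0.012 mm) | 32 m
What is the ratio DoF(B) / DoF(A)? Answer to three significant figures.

Setup A: H = 77²/(4.5×0.027) + 77 ≈ 48875.4 mm; DoF = Df − Dn = 13514.2 − 8719.7 ≈ 4794.5 mm.
Setup B: H = 75²/(2×0.012) + 75 ≈ 234450.0 mm; DoF = Df − Dn = 37046.2 − 28163.7 ≈ 8882.5 mm.
Ratio = 8882.5 / 4794.5 ≈ 1.85.

1.85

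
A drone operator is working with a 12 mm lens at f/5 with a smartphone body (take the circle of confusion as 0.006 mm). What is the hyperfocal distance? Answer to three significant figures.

4.81 m

Hyperfocal distance H = f²/(N·c) + f = 12²/(5 × 0.006) + 12 = 144/0.03 + 12 ≈ 4812.0 mm ≈ 4.81 m.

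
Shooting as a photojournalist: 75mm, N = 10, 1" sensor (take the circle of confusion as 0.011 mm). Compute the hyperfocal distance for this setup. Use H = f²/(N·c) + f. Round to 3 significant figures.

51.2 m

Hyperfocal distance H = f²/(N·c) + f = 75²/(10 × 0.011) + 75 = 5625/0.11 + 75 ≈ 51211.4 mm ≈ 51.2 m.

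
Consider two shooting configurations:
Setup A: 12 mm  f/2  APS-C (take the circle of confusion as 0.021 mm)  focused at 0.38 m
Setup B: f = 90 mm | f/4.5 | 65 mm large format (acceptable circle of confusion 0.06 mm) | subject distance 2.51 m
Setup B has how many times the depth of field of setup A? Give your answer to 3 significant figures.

Setup A: H = 12²/(2×0.021) + 12 ≈ 3440.6 mm; DoF = Df − Dn = 425.691 − 343.167 ≈ 82.524 mm.
Setup B: H = 90²/(4.5×0.06) + 90 ≈ 30090.0 mm; DoF = Df − Dn = 2730.24 − 2322.64 ≈ 407.60 mm.
Ratio = 407.60 / 82.524 ≈ 4.94.

4.94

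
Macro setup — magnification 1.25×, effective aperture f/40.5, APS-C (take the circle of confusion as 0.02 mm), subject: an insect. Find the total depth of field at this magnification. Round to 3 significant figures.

At magnification m, DoF ≈ 2·N_eff·c/m² = 2 × 40.5 × 0.02 / 1.25² = 1.62 / 1.562 ≈ 1.04 mm.

1.04 mm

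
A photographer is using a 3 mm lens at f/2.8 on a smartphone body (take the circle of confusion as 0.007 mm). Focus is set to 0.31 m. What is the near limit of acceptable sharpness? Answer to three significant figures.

Hyperfocal distance H = f²/(N·c) + f = 3²/(2.8 × 0.007) + 3 = 9/0.0196 + 3 ≈ 462.2 mm ≈ 0.462 m.
Near limit Dn = s·(H − f)/(H + s − 2f) = 310 × (462.2 − 3) / (462.2 + 310 − 2 × 3) = 310 × 459.2 / 766.2 ≈ 185.79 mm.

186 mm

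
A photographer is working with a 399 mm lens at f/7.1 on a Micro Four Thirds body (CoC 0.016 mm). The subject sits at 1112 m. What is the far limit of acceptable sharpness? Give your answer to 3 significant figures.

Hyperfocal distance H = f²/(N·c) + f = 399²/(7.1 × 0.016) + 399 = 159201/0.1136 + 399 ≈ 1401816.3 mm ≈ 1402 m.
Far limit Df = s·(H − f)/(H − s) = 1112000 × (1401816.3 − 399) / (1401816.3 − 1112000) = 1112000 × 1401417.3 / 289816.3 ≈ 5377117 mm ≈ 5380 m.

5380 m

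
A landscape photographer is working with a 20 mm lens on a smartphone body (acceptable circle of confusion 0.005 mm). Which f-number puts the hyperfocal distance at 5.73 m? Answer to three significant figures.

Rearrange H = f²/(N·c) + f for N: N = f² / ((H − f)·c).
N = 20² / ((5730 − 20) × 0.005) = 400 / 28.55 ≈ 14.

f/14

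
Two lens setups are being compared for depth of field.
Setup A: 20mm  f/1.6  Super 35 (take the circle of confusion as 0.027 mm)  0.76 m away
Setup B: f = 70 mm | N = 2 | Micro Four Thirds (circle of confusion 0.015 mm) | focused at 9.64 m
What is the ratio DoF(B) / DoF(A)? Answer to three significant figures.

Setup A: H = 20²/(1.6×0.027) + 20 ≈ 9279.3 mm; DoF = Df − Dn = 826.02 − 703.76 ≈ 122.26 mm.
Setup B: H = 70²/(2×0.015) + 70 ≈ 163403.3 mm; DoF = Df − Dn = 10240.0 − 9106.4 ≈ 1133.6 mm.
Ratio = 1133.6 / 122.26 ≈ 9.27.

9.27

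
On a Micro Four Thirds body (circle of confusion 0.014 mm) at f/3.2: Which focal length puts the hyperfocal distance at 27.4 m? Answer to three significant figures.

From H = f²/(N·c) + f, with f ≪ H: f ≈ √(H·N·c) = √(27400 × 3.2 × 0.014) = √1227.5 ≈ 35.04 mm.
The +f correction barely moves this — solving exactly, f² + N·c·f − N·c·H = 0 ⇒ f = (−N·c + √((N·c)² + 4·N·c·H))/2 = (−0.0448 + √4910.1)/2 ≈ 35.014 mm, so f ≈ 35.0 mm.

35.0 mm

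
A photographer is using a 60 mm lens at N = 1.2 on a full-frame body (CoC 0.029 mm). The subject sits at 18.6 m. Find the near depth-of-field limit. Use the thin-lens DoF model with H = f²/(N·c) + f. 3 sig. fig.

15.8 m

Hyperfocal distance H = f²/(N·c) + f = 60²/(1.2 × 0.029) + 60 = 3600/0.0348 + 60 ≈ 103508.3 mm ≈ 103.5 m.
Near limit Dn = s·(H − f)/(H + s − 2f) = 18600 × (103508.3 − 60) / (103508.3 + 18600 − 2 × 60) = 18600 × 103448.3 / 121988.3 ≈ 15773 mm ≈ 15.8 m.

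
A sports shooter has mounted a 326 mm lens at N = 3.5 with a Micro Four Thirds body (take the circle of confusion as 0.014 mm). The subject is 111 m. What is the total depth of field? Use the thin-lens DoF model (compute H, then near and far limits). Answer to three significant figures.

Hyperfocal distance H = f²/(N·c) + f = 326²/(3.5 × 0.014) + 326 = 106276/0.049 + 326 ≈ 2169224.0 mm ≈ 2169 m.
Near limit Dn = s·(H − f)/(H + s − 2f) = 111000 × (2169224.0 − 326) / (2169224.0 + 111000 − 2 × 326) = 111000 × 2168898.0 / 2279572.0 ≈ 105611 mm.
Far limit Df = s·(H − f)/(H − s) = 111000 × (2169224.0 − 326) / (2169224.0 − 111000) = 111000 × 2168898.0 / 2058224.0 ≈ 116969 mm.
Depth of field = Df − Dn = 116969 − 105611 ≈ 11358 mm ≈ 11.4 m.

11.4 m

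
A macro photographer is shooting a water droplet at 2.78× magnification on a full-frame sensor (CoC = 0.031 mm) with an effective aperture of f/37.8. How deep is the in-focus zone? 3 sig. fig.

At magnification m, DoF ≈ 2·N_eff·c/m² = 2 × 37.8 × 0.031 / 2.78² = 2.344 / 7.728 ≈ 0.303 mm.

0.303 mm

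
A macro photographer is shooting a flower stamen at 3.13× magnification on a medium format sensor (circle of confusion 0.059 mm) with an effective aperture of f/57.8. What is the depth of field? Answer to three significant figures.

0.696 mm

At magnification m, DoF ≈ 2·N_eff·c/m² = 2 × 57.8 × 0.059 / 3.13² = 6.82 / 9.797 ≈ 0.696 mm.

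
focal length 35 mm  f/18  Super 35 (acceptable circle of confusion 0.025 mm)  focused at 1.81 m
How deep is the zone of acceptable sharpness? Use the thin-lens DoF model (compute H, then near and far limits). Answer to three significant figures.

4.11 m

Hyperfocal distance H = f²/(N·c) + f = 35²/(18 × 0.025) + 35 = 1225/0.45 + 35 ≈ 2757.2 mm ≈ 2.757 m.
Near limit Dn = s·(H − f)/(H + s − 2f) = 1810 × (2757.2 − 35) / (2757.2 + 1810 − 2 × 35) = 1810 × 2722.2 / 4497.2 ≈ 1095.6 mm.
Far limit Df = s·(H − f)/(H − s) = 1810 × (2757.2 − 35) / (2757.2 − 1810) = 1810 × 2722.2 / 947.2 ≈ 5201.8 mm.
Depth of field = Df − Dn = 5201.8 − 1095.6 ≈ 4106.2 mm ≈ 4.11 m.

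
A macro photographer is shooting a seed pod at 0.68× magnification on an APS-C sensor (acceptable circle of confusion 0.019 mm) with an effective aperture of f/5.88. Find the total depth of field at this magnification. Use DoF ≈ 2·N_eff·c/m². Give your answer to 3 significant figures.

0.483 mm

At magnification m, DoF ≈ 2·N_eff·c/m² = 2 × 5.88 × 0.019 / 0.68² = 0.2234 / 0.4624 ≈ 0.483 mm.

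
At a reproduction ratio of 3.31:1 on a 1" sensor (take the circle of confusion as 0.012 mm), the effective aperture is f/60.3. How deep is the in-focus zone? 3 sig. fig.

0.132 mm

At magnification m, DoF ≈ 2·N_eff·c/m² = 2 × 60.3 × 0.012 / 3.31² = 1.447 / 10.96 ≈ 0.132 mm.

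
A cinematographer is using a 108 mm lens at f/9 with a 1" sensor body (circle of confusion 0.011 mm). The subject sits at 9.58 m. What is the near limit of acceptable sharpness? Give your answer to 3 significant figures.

Hyperfocal distance H = f²/(N·c) + f = 108²/(9 × 0.011) + 108 = 11664/0.099 + 108 ≈ 117926.2 mm ≈ 117.9 m.
Near limit Dn = s·(H − f)/(H + s − 2f) = 9580 × (117926.2 − 108) / (117926.2 + 9580 − 2 × 108) = 9580 × 117818.2 / 127290.2 ≈ 8867.1 mm ≈ 8.87 m.

8.87 m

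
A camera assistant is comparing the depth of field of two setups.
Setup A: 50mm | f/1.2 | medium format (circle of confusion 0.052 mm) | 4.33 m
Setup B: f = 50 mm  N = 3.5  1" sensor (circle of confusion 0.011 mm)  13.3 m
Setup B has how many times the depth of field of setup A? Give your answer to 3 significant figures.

6.05

Setup A: H = 50²/(1.2×0.052) + 50 ≈ 40114.1 mm; DoF = Df − Dn = 4847.89 − 3912.08 ≈ 935.81 mm.
Setup B: H = 50²/(3.5×0.011) + 50 ≈ 64985.1 mm; DoF = Df − Dn = 16709.6 − 11046.1 ≈ 5663.5 mm.
Ratio = 5663.5 / 935.81 ≈ 6.05.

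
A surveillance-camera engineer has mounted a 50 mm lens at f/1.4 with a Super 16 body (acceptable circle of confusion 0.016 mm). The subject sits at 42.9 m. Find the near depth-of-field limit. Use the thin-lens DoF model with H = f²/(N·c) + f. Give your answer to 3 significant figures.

Hyperfocal distance H = f²/(N·c) + f = 50²/(1.4 × 0.016) + 50 = 2500/0.0224 + 50 ≈ 111657.1 mm ≈ 111.7 m.
Near limit Dn = s·(H − f)/(H + s − 2f) = 42900 × (111657.1 − 50) / (111657.1 + 42900 − 2 × 50) = 42900 × 111607.1 / 154457.1 ≈ 30999 mm ≈ 31.0 m.

31.0 m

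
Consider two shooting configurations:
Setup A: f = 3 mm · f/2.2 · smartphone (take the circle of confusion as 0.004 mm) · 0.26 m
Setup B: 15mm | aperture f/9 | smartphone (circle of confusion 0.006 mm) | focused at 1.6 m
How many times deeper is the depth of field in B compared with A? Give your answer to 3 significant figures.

Setup A: H = 3²/(2.2×0.004) + 3 ≈ 1025.7 mm; DoF = Df − Dn = 347.26 − 207.79 ≈ 139.47 mm.
Setup B: H = 15²/(9×0.006) + 15 ≈ 4181.7 mm; DoF = Df − Dn = 2582.3 − 1159.1 ≈ 1423.2 mm.
Ratio = 1423.2 / 139.47 ≈ 10.2.

10.2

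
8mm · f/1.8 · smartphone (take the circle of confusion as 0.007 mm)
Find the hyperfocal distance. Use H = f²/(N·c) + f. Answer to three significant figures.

5.09 m

Hyperfocal distance H = f²/(N·c) + f = 8²/(1.8 × 0.007) + 8 = 64/0.0126 + 8 ≈ 5087.4 mm ≈ 5.09 m.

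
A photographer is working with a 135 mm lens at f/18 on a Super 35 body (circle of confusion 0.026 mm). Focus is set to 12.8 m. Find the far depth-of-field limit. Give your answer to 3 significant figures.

Hyperfocal distance H = f²/(N·c) + f = 135²/(18 × 0.026) + 135 = 18225/0.468 + 135 ≈ 39077.3 mm ≈ 39.08 m.
Far limit Df = s·(H − f)/(H − s) = 12800 × (39077.3 − 135) / (39077.3 − 12800) = 12800 × 38942.3 / 26277.3 ≈ 18969 mm ≈ 19.0 m.

19.0 m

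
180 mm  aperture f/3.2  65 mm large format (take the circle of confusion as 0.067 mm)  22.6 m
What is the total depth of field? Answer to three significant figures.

Hyperfocal distance H = f²/(N·c) + f = 180²/(3.2 × 0.067) + 180 = 32400/0.2144 + 180 ≈ 151299.4 mm ≈ 151.3 m.
Near limit Dn = s·(H − f)/(H + s − 2f) = 22600 × (151299.4 − 180) / (151299.4 + 22600 − 2 × 180) = 22600 × 151119.4 / 173539.4 ≈ 19680.2 mm.
Far limit Df = s·(H − f)/(H − s) = 22600 × (151299.4 − 180) / (151299.4 − 22600) = 22600 × 151119.4 / 128699.4 ≈ 26537.0 mm.
Depth of field = Df − Dn = 26537.0 − 19680.2 ≈ 6856.8 mm ≈ 6.86 m.

6.86 m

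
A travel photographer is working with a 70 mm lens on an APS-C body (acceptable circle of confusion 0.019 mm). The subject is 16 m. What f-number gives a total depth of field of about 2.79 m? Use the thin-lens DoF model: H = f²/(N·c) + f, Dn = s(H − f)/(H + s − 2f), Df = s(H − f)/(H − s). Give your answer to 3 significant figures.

f/1.40

Write h = H − f = f²/(N·c). The thin-lens limits are Dn = s·h/(h + (s−f)) and Df = s·h/(h − (s−f)), so DoF = Df − Dn = 2·s·(s−f)·h / (h² − (s−f)²).
That is a quadratic in h: DoF·h² − 2·s·(s−f)·h − DoF·(s−f)² = 0 ⇒ h = (s−f)·(s + √(s² + DoF²)) / DoF = 15930 × (16000 + √(16000² + 2790²)) / 2790 = 15930 × (16000 + 16241.4) / 2790 ≈ 184088 mm.
Then N = f²/(c·h) = 70² / (0.019 × 184088) = 4900 / 3497.7 ≈ 1.40.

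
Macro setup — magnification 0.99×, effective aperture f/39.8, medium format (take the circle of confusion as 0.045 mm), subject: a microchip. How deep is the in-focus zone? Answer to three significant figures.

At magnification m, DoF ≈ 2·N_eff·c/m² = 2 × 39.8 × 0.045 / 0.99² = 3.582 / 0.9801 ≈ 3.65 mm.

3.65 mm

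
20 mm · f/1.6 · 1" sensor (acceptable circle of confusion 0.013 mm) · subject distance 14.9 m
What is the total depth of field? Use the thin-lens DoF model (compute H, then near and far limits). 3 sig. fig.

Hyperfocal distance H = f²/(N·c) + f = 20²/(1.6 × 0.013) + 20 = 400/0.0208 + 20 ≈ 19250.8 mm ≈ 19.25 m.
Near limit Dn = s·(H − f)/(H + s − 2f) = 14900 × (19250.8 − 20) / (19250.8 + 14900 − 2 × 20) = 14900 × 19230.8 / 34110.8 ≈ 8400 mm.
Far limit Df = s·(H − f)/(H − s) = 14900 × (19250.8 − 20) / (19250.8 − 14900) = 14900 × 19230.8 / 4350.8 ≈ 65859 mm.
Depth of field = Df − Dn = 65859 − 8400 ≈ 57459 mm ≈ 57.5 m.

57.5 m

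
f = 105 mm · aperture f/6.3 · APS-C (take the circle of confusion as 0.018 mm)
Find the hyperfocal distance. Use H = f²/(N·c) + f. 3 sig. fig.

Hyperfocal distance H = f²/(N·c) + f = 105²/(6.3 × 0.018) + 105 = 11025/0.1134 + 105 ≈ 97327.2 mm ≈ 97.3 m.

97.3 m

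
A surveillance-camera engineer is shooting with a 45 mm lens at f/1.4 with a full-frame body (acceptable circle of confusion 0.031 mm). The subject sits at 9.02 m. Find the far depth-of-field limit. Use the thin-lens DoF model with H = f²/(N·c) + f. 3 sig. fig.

Hyperfocal distance H = f²/(N·c) + f = 45²/(1.4 × 0.031) + 45 = 2025/0.0434 + 45 ≈ 46704.0 mm ≈ 46.70 m.
Far limit Df = s·(H − f)/(H − s) = 9020 × (46704.0 − 45) / (46704.0 − 9020) = 9020 × 46659.0 / 37684.0 ≈ 11168 mm ≈ 11.2 m.

11.2 m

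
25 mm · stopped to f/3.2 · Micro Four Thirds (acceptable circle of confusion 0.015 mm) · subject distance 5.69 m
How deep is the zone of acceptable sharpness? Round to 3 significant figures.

6.11 m

Hyperfocal distance H = f²/(N·c) + f = 25²/(3.2 × 0.015) + 25 = 625/0.048 + 25 ≈ 13045.8 mm ≈ 13.05 m.
Near limit Dn = s·(H − f)/(H + s − 2f) = 5690 × (13045.8 − 25) / (13045.8 + 5690 − 2 × 25) = 5690 × 13020.8 / 18685.8 ≈ 3965.0 mm.
Far limit Df = s·(H − f)/(H − s) = 5690 × (13045.8 − 25) / (13045.8 − 5690) = 5690 × 13020.8 / 7355.8 ≈ 10072.1 mm.
Depth of field = Df − Dn = 10072.1 − 3965.0 ≈ 6107.1 mm ≈ 6.11 m.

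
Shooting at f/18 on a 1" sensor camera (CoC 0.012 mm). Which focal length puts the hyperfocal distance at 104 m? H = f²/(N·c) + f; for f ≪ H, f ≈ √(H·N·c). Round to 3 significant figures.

From H = f²/(N·c) + f, with f ≪ H: f ≈ √(H·N·c) = √(104000 × 18 × 0.012) = √22464 ≈ 149.9 mm.
The +f correction barely moves this — solving exactly, f² + N·c·f − N·c·H = 0 ⇒ f = (−N·c + √((N·c)² + 4·N·c·H))/2 = (−0.216 + √89856)/2 ≈ 149.77 mm, so f ≈ 150 mm.

150 mm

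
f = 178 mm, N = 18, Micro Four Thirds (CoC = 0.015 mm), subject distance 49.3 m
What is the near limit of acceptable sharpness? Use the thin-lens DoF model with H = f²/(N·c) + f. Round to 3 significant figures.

34.8 m

Hyperfocal distance H = f²/(N·c) + f = 178²/(18 × 0.015) + 178 = 31684/0.27 + 178 ≈ 117526.1 mm ≈ 117.5 m.
Near limit Dn = s·(H − f)/(H + s − 2f) = 49300 × (117526.1 − 178) / (117526.1 + 49300 − 2 × 178) = 49300 × 117348.1 / 166470.1 ≈ 34753 mm ≈ 34.8 m.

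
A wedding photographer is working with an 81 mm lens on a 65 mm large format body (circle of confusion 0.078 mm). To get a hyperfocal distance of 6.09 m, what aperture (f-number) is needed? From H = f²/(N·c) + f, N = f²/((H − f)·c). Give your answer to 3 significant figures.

f/14

Rearrange H = f²/(N·c) + f for N: N = f² / ((H − f)·c).
N = 81² / ((6090 − 81) × 0.078) = 6561 / 468.7 ≈ 14.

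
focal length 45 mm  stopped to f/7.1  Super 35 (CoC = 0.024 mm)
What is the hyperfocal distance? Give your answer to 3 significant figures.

Hyperfocal distance H = f²/(N·c) + f = 45²/(7.1 × 0.024) + 45 = 2025/0.1704 + 45 ≈ 11928.8 mm ≈ 11.9 m.

11.9 m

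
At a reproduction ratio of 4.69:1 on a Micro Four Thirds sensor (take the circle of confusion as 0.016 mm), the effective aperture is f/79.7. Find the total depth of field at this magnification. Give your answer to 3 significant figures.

At magnification m, DoF ≈ 2·N_eff·c/m² = 2 × 79.7 × 0.016 / 4.69² = 2.55 / 22 ≈ 0.116 mm.

0.116 mm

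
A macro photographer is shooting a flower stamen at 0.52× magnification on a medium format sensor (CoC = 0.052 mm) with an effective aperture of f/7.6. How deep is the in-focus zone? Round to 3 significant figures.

2.92 mm

At magnification m, DoF ≈ 2·N_eff·c/m² = 2 × 7.6 × 0.052 / 0.52² = 0.7904 / 0.2704 ≈ 2.92 mm.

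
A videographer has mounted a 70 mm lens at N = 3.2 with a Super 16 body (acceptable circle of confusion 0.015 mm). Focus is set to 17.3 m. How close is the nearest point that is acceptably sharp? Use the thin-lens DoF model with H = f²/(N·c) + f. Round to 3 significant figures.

Hyperfocal distance H = f²/(N·c) + f = 70²/(3.2 × 0.015) + 70 = 4900/0.048 + 70 ≈ 102153.3 mm ≈ 102.2 m.
Near limit Dn = s·(H − f)/(H + s − 2f) = 17300 × (102153.3 − 70) / (102153.3 + 17300 − 2 × 70) = 17300 × 102083.3 / 119313.3 ≈ 14802 mm ≈ 14.8 m.

14.8 m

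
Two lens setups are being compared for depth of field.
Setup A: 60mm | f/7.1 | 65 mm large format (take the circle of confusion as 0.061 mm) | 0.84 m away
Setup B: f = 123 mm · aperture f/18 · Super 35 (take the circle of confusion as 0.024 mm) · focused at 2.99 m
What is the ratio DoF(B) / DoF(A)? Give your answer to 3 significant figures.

3.10

Setup A: H = 60²/(7.1×0.061) + 60 ≈ 8372.2 mm; DoF = Df − Dn = 926.99 − 767.94 ≈ 159.05 mm.
Setup B: H = 123²/(18×0.024) + 123 ≈ 35143.8 mm; DoF = Df − Dn = 3256.60 − 2763.74 ≈ 492.86 mm.
Ratio = 492.86 / 159.05 ≈ 3.10.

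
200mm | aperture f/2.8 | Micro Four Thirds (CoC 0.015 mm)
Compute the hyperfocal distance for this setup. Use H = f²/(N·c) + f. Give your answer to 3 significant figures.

Hyperfocal distance H = f²/(N·c) + f = 200²/(2.8 × 0.015) + 200 = 40000/0.042 + 200 ≈ 952581.0 mm ≈ 953 m.

953 m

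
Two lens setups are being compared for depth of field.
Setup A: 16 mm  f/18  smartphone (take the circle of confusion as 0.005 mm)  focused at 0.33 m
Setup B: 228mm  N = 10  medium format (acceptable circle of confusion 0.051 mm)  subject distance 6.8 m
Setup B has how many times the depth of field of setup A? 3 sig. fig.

11.9

Setup A: H = 16²/(18×0.005) + 16 ≈ 2860.4 mm; DoF = Df − Dn = 370.949 − 297.193 ≈ 73.756 mm.
Setup B: H = 228²/(10×0.051) + 228 ≈ 102157.4 mm; DoF = Df − Dn = 7268.65 − 6388.12 ≈ 880.53 mm.
Ratio = 880.53 / 73.756 ≈ 11.9.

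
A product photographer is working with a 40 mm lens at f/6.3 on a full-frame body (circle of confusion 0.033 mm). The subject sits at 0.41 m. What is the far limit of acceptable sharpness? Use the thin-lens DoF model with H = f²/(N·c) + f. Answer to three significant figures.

Hyperfocal distance H = f²/(N·c) + f = 40²/(6.3 × 0.033) + 40 = 1600/0.2079 + 40 ≈ 7736.0 mm ≈ 7.736 m.
Far limit Df = s·(H − f)/(H − s) = 410 × (7736.0 − 40) / (7736.0 − 410) = 410 × 7696.0 / 7326.0 ≈ 430.71 mm.

431 mm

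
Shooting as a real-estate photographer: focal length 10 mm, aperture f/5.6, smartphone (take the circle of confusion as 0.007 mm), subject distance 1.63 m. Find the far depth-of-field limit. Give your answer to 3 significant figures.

Hyperfocal distance H = f²/(N·c) + f = 10²/(5.6 × 0.007) + 10 = 100/0.0392 + 10 ≈ 2561.0 mm ≈ 2.561 m.
Far limit Df = s·(H − f)/(H − s) = 1630 × (2561.0 − 10) / (2561.0 − 1630) = 1630 × 2551.0 / 931.0 ≈ 4466.2 mm ≈ 4.47 m.

4.47 m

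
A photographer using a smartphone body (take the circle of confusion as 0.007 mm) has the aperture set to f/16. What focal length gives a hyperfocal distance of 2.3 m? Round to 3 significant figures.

From H = f²/(N·c) + f, with f ≪ H: f ≈ √(H·N·c) = √(2300 × 16 × 0.007) = √257.60 ≈ 16.05 mm.
Exact: f² + N·c·f − N·c·H = 0 ⇒ f = (−N·c + √((N·c)² + 4·N·c·H))/2 = (−0.112 + √1030.4)/2 ≈ 15.994 mm ≈ 16.0 mm.

16.0 mm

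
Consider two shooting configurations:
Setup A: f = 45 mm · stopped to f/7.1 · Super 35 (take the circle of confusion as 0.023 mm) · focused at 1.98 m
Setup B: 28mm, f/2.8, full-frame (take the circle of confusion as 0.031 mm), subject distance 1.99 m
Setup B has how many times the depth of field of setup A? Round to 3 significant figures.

1.43

Setup A: H = 45²/(7.1×0.023) + 45 ≈ 12445.5 mm; DoF = Df − Dn = 2346.09 − 1712.74 ≈ 633.35 mm.
Setup B: H = 28²/(2.8×0.031) + 28 ≈ 9060.3 mm; DoF = Df − Dn = 2542.23 − 1634.87 ≈ 907.36 mm.
Ratio = 907.36 / 633.35 ≈ 1.43.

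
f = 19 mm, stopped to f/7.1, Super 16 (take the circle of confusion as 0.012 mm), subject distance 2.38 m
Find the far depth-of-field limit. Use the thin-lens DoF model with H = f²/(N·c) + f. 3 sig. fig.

5.38 m

Hyperfocal distance H = f²/(N·c) + f = 19²/(7.1 × 0.012) + 19 = 361/0.0852 + 19 ≈ 4256.1 mm ≈ 4.256 m.
Far limit Df = s·(H − f)/(H − s) = 2380 × (4256.1 − 19) / (4256.1 − 2380) = 2380 × 4237.1 / 1876.1 ≈ 5375.2 mm ≈ 5.38 m.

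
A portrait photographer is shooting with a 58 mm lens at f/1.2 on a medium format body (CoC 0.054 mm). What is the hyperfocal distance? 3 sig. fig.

Hyperfocal distance H = f²/(N·c) + f = 58²/(1.2 × 0.054) + 58 = 3364/0.0648 + 58 ≈ 51971.6 mm ≈ 52.0 m.

52.0 m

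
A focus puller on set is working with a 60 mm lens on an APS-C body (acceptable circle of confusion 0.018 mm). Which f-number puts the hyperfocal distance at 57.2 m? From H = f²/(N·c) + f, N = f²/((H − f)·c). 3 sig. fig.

f/3.50

Rearrange H = f²/(N·c) + f for N: N = f² / ((H − f)·c).
N = 60² / ((57200 − 60) × 0.018) = 3600 / 1029 ≈ 3.50.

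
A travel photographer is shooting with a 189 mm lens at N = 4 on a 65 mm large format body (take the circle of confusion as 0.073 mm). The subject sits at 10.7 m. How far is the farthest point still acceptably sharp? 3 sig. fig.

11.7 m

Hyperfocal distance H = f²/(N·c) + f = 189²/(4 × 0.073) + 189 = 35721/0.292 + 189 ≈ 122521.2 mm ≈ 122.5 m.
Far limit Df = s·(H − f)/(H − s) = 10700 × (122521.2 − 189) / (122521.2 − 10700) = 10700 × 122332.2 / 111821.2 ≈ 11706 mm ≈ 11.7 m.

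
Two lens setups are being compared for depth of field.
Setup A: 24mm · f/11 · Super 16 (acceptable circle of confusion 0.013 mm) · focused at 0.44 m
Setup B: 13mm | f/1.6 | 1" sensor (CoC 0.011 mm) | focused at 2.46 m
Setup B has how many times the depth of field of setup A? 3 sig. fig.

Setup A: H = 24²/(11×0.013) + 24 ≈ 4052.0 mm; DoF = Df − Dn = 490.676 − 398.812 ≈ 91.864 mm.
Setup B: H = 13²/(1.6×0.011) + 13 ≈ 9615.3 mm; DoF = Df − Dn = 3301.3 − 1960.4 ≈ 1340.9 mm.
Ratio = 1340.9 / 91.864 ≈ 14.6.

14.6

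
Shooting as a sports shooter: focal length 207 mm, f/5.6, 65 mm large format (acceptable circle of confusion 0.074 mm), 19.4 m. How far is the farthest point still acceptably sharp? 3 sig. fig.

23.8 m

Hyperfocal distance H = f²/(N·c) + f = 207²/(5.6 × 0.074) + 207 = 42849/0.4144 + 207 ≈ 103607.1 mm ≈ 103.6 m.
Far limit Df = s·(H − f)/(H − s) = 19400 × (103607.1 − 207) / (103607.1 − 19400) = 19400 × 103400.1 / 84207.1 ≈ 23822 mm ≈ 23.8 m.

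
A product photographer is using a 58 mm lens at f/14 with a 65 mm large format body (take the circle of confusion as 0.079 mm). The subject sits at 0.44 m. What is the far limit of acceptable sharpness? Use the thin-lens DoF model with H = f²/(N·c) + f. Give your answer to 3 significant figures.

0.503 m

Hyperfocal distance H = f²/(N·c) + f = 58²/(14 × 0.079) + 58 = 3364/1.106 + 58 ≈ 3099.6 mm ≈ 3.100 m.
Far limit Df = s·(H − f)/(H − s) = 440 × (3099.6 − 58) / (3099.6 − 440) = 440 × 3041.6 / 2659.6 ≈ 503.20 mm ≈ 0.503 m.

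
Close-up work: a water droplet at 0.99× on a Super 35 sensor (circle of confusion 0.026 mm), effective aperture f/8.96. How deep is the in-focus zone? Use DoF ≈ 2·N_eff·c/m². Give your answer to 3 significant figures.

0.475 mm

At magnification m, DoF ≈ 2·N_eff·c/m² = 2 × 8.96 × 0.026 / 0.99² = 0.4659 / 0.9801 ≈ 0.475 mm.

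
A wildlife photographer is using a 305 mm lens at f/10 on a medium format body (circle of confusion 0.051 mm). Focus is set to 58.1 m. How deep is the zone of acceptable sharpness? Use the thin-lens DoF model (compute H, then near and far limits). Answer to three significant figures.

Hyperfocal distance H = f²/(N·c) + f = 305²/(10 × 0.051) + 305 = 93025/0.51 + 305 ≈ 182707.0 mm ≈ 182.7 m.
Near limit Dn = s·(H − f)/(H + s − 2f) = 58100 × (182707.0 − 305) / (182707.0 + 58100 − 2 × 305) = 58100 × 182402.0 / 240197.0 ≈ 44120 mm.
Far limit Df = s·(H − f)/(H − s) = 58100 × (182707.0 − 305) / (182707.0 − 58100) = 58100 × 182402.0 / 124607.0 ≈ 85048 mm.
Depth of field = Df − Dn = 85048 − 44120 ≈ 40928 mm ≈ 40.9 m.

40.9 m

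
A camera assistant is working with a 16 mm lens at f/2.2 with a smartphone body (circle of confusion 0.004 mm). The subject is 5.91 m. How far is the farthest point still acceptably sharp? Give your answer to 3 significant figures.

7.41 m

Hyperfocal distance H = f²/(N·c) + f = 16²/(2.2 × 0.004) + 16 = 256/0.0088 + 16 ≈ 29106.9 mm ≈ 29.11 m.
Far limit Df = s·(H − f)/(H − s) = 5910 × (29106.9 − 16) / (29106.9 − 5910) = 5910 × 29090.9 / 23196.9 ≈ 7411.6 mm ≈ 7.41 m.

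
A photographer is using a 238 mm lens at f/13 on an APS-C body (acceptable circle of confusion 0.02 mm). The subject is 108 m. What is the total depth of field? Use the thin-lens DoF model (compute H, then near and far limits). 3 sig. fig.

141 m

Hyperfocal distance H = f²/(N·c) + f = 238²/(13 × 0.02) + 238 = 56644/0.26 + 238 ≈ 218099.5 mm ≈ 218.1 m.
Near limit Dn = s·(H − f)/(H + s − 2f) = 108000 × (218099.5 − 238) / (218099.5 + 108000 − 2 × 238) = 108000 × 217861.5 / 325623.5 ≈ 72258 mm.
Far limit Df = s·(H − f)/(H − s) = 108000 × (218099.5 − 238) / (218099.5 − 108000) = 108000 × 217861.5 / 110099.5 ≈ 213707 mm.
Depth of field = Df − Dn = 213707 − 72258 ≈ 141449 mm ≈ 141 m.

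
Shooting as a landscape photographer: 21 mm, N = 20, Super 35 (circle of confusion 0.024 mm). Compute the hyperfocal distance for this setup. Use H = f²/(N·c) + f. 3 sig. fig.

Hyperfocal distance H = f²/(N·c) + f = 21²/(20 × 0.024) + 21 = 441/0.48 + 21 ≈ 939.8 mm ≈ 0.940 m.

0.940 m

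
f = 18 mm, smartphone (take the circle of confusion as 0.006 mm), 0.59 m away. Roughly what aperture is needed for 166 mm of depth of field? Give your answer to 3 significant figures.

Write h = H − f = f²/(N·c). The thin-lens limits are Dn = s·h/(h + (s−f)) and Df = s·h/(h − (s−f)), so DoF = Df − Dn = 2·s·(s−f)·h / (h² − (s−f)²).
That is a quadratic in h: DoF·h² − 2·s·(s−f)·h − DoF·(s−f)² = 0 ⇒ h = (s−f)·(s + √(s² + DoF²)) / DoF = 572 × (590 + √(590² + 166²)) / 166 = 572 × (590 + 612.908) / 166 ≈ 4145.0 mm.
Then N = f²/(c·h) = 18² / (0.006 × 4145.0) = 324 / 24.870 ≈ 13.

f/13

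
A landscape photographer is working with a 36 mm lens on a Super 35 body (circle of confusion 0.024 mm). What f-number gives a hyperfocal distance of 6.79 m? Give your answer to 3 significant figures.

f/8

Rearrange H = f²/(N·c) + f for N: N = f² / ((H − f)·c).
N = 36² / ((6790 − 36) × 0.024) = 1296 / 162.1 ≈ 8.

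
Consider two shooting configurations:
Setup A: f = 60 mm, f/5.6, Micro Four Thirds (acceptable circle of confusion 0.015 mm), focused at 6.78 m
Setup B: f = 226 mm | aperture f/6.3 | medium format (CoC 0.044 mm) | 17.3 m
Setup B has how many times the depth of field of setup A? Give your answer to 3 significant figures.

Setup A: H = 60²/(5.6×0.015) + 60 ≈ 42917.1 mm; DoF = Df − Dn = 8040.8 − 5861.0 ≈ 2179.8 mm.
Setup B: H = 226²/(6.3×0.044) + 226 ≈ 184482.9 mm; DoF = Df − Dn = 19066.8 − 15832.9 ≈ 3233.9 mm.
Ratio = 3233.9 / 2179.8 ≈ 1.48.

1.48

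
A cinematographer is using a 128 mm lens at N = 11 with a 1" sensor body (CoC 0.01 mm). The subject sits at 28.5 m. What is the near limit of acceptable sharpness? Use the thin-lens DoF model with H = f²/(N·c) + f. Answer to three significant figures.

23.9 m

Hyperfocal distance H = f²/(N·c) + f = 128²/(11 × 0.01) + 128 = 16384/0.11 + 128 ≈ 149073.5 mm ≈ 149.1 m.
Near limit Dn = s·(H − f)/(H + s − 2f) = 28500 × (149073.5 − 128) / (149073.5 + 28500 − 2 × 128) = 28500 × 148945.5 / 177317.5 ≈ 23940 mm ≈ 23.9 m.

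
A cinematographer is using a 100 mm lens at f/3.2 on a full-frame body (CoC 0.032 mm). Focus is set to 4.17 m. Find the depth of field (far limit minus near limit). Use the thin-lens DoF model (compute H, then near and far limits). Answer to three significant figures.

Hyperfocal distance H = f²/(N·c) + f = 100²/(3.2 × 0.032) + 100 = 10000/0.1024 + 100 ≈ 97756.2 mm ≈ 97.76 m.
Near limit Dn = s·(H − f)/(H + s − 2f) = 4170 × (97756.2 − 100) / (97756.2 + 4170 − 2 × 100) = 4170 × 97656.2 / 101726.2 ≈ 4003.16 mm.
Far limit Df = s·(H − f)/(H − s) = 4170 × (97756.2 − 100) / (97756.2 − 4170) = 4170 × 97656.2 / 93586.2 ≈ 4351.35 mm.
Depth of field = Df − Dn = 4351.35 − 4003.16 ≈ 348.19 mm.

348 mm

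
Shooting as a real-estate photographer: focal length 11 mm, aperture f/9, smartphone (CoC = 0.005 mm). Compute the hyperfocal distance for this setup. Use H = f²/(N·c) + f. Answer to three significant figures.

Hyperfocal distance H = f²/(N·c) + f = 11²/(9 × 0.005) + 11 = 121/0.045 + 11 ≈ 2699.9 mm ≈ 2.70 m.

2.70 m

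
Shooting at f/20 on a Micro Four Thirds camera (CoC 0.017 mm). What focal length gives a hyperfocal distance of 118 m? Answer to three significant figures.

From H = f²/(N·c) + f, with f ≪ H: f ≈ √(H·N·c) = √(118000 × 20 × 0.017) = √40120 ≈ 200.3 mm.
The +f correction barely moves this — solving exactly, f² + N·c·f − N·c·H = 0 ⇒ f = (−N·c + √((N·c)² + 4·N·c·H))/2 = (−0.34 + √160480)/2 ≈ 200.13 mm, so f ≈ 200 mm.

200 mm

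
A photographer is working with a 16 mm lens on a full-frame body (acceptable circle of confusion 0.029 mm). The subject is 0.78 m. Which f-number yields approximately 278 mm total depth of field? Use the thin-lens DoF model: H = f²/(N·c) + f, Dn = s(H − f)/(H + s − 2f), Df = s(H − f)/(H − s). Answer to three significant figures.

Write h = H − f = f²/(N·c). The thin-lens limits are Dn = s·h/(h + (s−f)) and Df = s·h/(h − (s−f)), so DoF = Df − Dn = 2·s·(s−f)·h / (h² − (s−f)²).
That is a quadratic in h: DoF·h² − 2·s·(s−f)·h − DoF·(s−f)² = 0 ⇒ h = (s−f)·(s + √(s² + DoF²)) / DoF = 764 × (780 + √(780² + 278²)) / 278 = 764 × (780 + 828.060) / 278 ≈ 4419.3 mm.
Then N = f²/(c·h) = 16² / (0.029 × 4419.3) = 256 / 128.16 ≈ 2.00.

f/2.00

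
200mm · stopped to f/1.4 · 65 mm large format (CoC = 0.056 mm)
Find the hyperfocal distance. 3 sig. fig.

510 m

Hyperfocal distance H = f²/(N·c) + f = 200²/(1.4 × 0.056) + 200 = 40000/0.0784 + 200 ≈ 510404.1 mm ≈ 510 m.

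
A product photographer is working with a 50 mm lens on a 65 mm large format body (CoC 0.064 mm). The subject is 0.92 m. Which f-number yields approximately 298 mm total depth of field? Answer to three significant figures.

Write h = H − f = f²/(N·c). The thin-lens limits are Dn = s·h/(h + (s−f)) and Df = s·h/(h − (s−f)), so DoF = Df − Dn = 2·s·(s−f)·h / (h² − (s−f)²).
That is a quadratic in h: DoF·h² − 2·s·(s−f)·h − DoF·(s−f)² = 0 ⇒ h = (s−f)·(s + √(s² + DoF²)) / DoF = 870 × (920 + √(920² + 298²)) / 298 = 870 × (920 + 967.059) / 298 ≈ 5509.2 mm.
Then N = f²/(c·h) = 50² / (0.064 × 5509.2) = 2500 / 352.59 ≈ 7.09.

f/7.09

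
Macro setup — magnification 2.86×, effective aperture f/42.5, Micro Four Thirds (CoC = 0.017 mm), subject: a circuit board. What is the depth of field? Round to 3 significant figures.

At magnification m, DoF ≈ 2·N_eff·c/m² = 2 × 42.5 × 0.017 / 2.86² = 1.445 / 8.18 ≈ 0.177 mm.

0.177 mm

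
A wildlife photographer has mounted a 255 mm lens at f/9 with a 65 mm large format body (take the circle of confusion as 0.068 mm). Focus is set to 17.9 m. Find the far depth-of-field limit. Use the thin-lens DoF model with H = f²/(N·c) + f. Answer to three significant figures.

Hyperfocal distance H = f²/(N·c) + f = 255²/(9 × 0.068) + 255 = 65025/0.612 + 255 ≈ 106505.0 mm ≈ 106.5 m.
Far limit Df = s·(H − f)/(H − s) = 17900 × (106505.0 − 255) / (106505.0 − 17900) = 17900 × 106250.0 / 88605.0 ≈ 21465 mm ≈ 21.5 m.

21.5 m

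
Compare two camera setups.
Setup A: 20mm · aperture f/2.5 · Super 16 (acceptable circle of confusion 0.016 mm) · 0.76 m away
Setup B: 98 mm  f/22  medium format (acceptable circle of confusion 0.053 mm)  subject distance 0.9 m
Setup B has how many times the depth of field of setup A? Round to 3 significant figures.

Setup A: H = 20²/(2.5×0.016) + 20 ≈ 10020.0 mm; DoF = Df − Dn = 820.73 − 707.64 ≈ 113.09 mm.
Setup B: H = 98²/(22×0.053) + 98 ≈ 8334.7 mm; DoF = Df − Dn = 997.09 − 820.14 ≈ 176.95 mm.
Ratio = 176.95 / 113.09 ≈ 1.56.

1.56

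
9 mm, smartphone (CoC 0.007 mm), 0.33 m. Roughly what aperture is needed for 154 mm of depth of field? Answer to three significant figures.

Write h = H − f = f²/(N·c). The thin-lens limits are Dn = s·h/(h + (s−f)) and Df = s·h/(h − (s−f)), so DoF = Df − Dn = 2·s·(s−f)·h / (h² − (s−f)²).
That is a quadratic in h: DoF·h² − 2·s·(s−f)·h − DoF·(s−f)² = 0 ⇒ h = (s−f)·(s + √(s² + DoF²)) / DoF = 321 × (330 + √(330² + 154²)) / 154 = 321 × (330 + 364.165) / 154 ≈ 1446.9 mm.
Then N = f²/(c·h) = 9² / (0.007 × 1446.9) = 81 / 10.128 ≈ 8.

f/8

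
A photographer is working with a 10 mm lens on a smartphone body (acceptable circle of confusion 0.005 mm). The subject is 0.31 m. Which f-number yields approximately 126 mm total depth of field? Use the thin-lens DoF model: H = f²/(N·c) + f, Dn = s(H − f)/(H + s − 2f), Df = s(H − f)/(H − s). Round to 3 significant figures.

Write h = H − f = f²/(N·c). The thin-lens limits are Dn = s·h/(h + (s−f)) and Df = s·h/(h − (s−f)), so DoF = Df − Dn = 2·s·(s−f)·h / (h² − (s−f)²).
That is a quadratic in h: DoF·h² − 2·s·(s−f)·h − DoF·(s−f)² = 0 ⇒ h = (s−f)·(s + √(s² + DoF²)) / DoF = 300 × (310 + √(310² + 126²)) / 126 = 300 × (310 + 334.628) / 126 ≈ 1534.8 mm.
Then N = f²/(c·h) = 10² / (0.005 × 1534.8) = 100 / 7.6741 ≈ 13.

f/13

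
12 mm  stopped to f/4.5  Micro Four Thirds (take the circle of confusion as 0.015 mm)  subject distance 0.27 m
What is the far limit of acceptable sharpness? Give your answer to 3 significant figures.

307 mm

Hyperfocal distance H = f²/(N·c) + f = 12²/(4.5 × 0.015) + 12 = 144/0.0675 + 12 ≈ 2145.3 mm ≈ 2.145 m.
Far limit Df = s·(H − f)/(H − s) = 270 × (2145.3 − 12) / (2145.3 − 270) = 270 × 2133.3 / 1875.3 ≈ 307.15 mm.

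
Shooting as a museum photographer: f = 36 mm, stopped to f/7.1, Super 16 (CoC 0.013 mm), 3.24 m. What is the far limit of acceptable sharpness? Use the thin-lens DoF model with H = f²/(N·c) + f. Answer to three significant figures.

4.20 m

Hyperfocal distance H = f²/(N·c) + f = 36²/(7.1 × 0.013) + 36 = 1296/0.0923 + 36 ≈ 14077.2 mm ≈ 14.08 m.
Far limit Df = s·(H − f)/(H − s) = 3240 × (14077.2 − 36) / (14077.2 − 3240) = 3240 × 14041.2 / 10837.2 ≈ 4197.9 mm ≈ 4.20 m.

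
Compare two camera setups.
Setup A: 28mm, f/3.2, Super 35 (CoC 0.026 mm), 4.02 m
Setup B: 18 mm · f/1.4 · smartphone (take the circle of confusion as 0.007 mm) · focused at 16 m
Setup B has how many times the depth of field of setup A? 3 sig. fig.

4.86

Setup A: H = 28²/(3.2×0.026) + 28 ≈ 9451.1 mm; DoF = Df − Dn = 6974.8 − 2823.7 ≈ 4151.1 mm.
Setup B: H = 18²/(1.4×0.007) + 18 ≈ 33079.2 mm; DoF = Df − Dn = 30972 − 10786 ≈ 20186 mm.
Ratio = 20186 / 4151.1 ≈ 4.86.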